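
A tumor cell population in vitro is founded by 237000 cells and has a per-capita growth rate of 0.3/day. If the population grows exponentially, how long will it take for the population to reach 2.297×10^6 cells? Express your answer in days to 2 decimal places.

Set N₀·e^(rt) = 2.297×10^6: e^(0.3·t) = 2.297×10^6/237000 = 9.692.
0.3·t = ln(9.692) = 2.2713, so t = 2.2713/0.3 = 7.571.

7.57 days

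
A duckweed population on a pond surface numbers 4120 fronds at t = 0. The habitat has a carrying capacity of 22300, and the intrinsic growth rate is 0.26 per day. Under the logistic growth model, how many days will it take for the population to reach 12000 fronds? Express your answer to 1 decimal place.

A = (K − N₀)/N₀ = (22300 − 4120)/4120 = 4.4126.
Solve 22300/(1 + 4.4126·e^(−0.26t)) = 12000: 1 + 4.4126·e^(−0.26t) = 1.8583, so e^(−0.26t) = 0.194518.
−0.26·t = ln(0.194518) = -1.6372, so t = 1.6372/0.26 = 6.297.

6.3 days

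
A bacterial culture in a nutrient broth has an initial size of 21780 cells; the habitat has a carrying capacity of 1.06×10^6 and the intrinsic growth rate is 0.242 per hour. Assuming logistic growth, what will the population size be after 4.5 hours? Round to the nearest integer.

62196 cells

A = (K − N₀)/N₀ = (1.06×10^6 − 21780)/21780 = 47.669.
N(t) = K/(1 + A·e^(−rt)) = 1.06×10^6/(1 + 47.669×e^(−0.242×4.5)).
e^(−1.089) = 0.33655; denominator = 1 + 47.669×0.33655 = 17.043.
N = 1.06×10^6/17.043 = 62195.7.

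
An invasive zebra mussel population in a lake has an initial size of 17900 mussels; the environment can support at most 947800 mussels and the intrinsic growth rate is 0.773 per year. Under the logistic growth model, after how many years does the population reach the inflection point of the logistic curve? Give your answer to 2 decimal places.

5.11 years

Logistic growth is fastest at N = K/2 = 473900.
A = (K − N₀)/N₀ = 51.95. Set K/(1 + A·e^(−rt)) = K/2 → A·e^(−rt) = 1.
e^(−0.773t) = 1/51.95 = 0.0192494, so t = ln(51.95)/0.773 = 3.9503/0.773 = 5.1103.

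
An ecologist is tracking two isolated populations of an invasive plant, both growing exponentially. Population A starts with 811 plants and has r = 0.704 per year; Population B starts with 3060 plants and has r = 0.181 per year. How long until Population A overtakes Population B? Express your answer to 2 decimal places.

Set 811·e^(0.704t) = 3060·e^(0.181t).
e^((0.704 − 0.181)t) = 3060/811 → e^(0.523·t) = 3.7731.
0.523·t = ln(3.7731) = 1.3279, so t = 1.3279/0.523 = 2.539.

2.54 years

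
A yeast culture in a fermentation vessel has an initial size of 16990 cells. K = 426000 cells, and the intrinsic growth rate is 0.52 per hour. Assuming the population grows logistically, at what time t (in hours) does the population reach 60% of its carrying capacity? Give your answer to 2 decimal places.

A = (K − N₀)/N₀ = (426000 − 16990)/16990 = 24.074.
Solve 426000/(1 + 24.074·e^(−0.52t)) = 255600: 1 + 24.074·e^(−0.52t) = 1.6667, so e^(−0.52t) = 0.0276929.
−0.52·t = ln(0.0276929) = -3.5866, so t = 3.5866/0.52 = 6.8973.

6.90 hours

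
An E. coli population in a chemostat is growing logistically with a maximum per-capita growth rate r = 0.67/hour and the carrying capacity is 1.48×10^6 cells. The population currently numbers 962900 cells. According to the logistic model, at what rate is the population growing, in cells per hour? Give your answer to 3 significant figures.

dN/dt = rN(1 − N/K) = 0.67 × 962900 × (1 − 962900/1.48×10^6).
1 − 962900/1.48×10^6 = 0.34939; dN/dt = 0.67 × 962900 × 0.34939 = 2.25408×10^5.

225000 cells per hour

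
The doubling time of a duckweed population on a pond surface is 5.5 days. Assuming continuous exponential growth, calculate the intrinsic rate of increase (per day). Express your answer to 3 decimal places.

r = ln(2)/t_d = 0.6931/5.5 = 0.12603.

0.126 per day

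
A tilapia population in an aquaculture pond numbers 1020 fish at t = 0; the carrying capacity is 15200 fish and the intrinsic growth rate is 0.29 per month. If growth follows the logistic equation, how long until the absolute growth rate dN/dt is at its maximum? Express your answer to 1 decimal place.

Logistic growth is fastest at N = K/2 = 7600.
A = (K − N₀)/N₀ = 13.902. Set K/(1 + A·e^(−rt)) = K/2 → A·e^(−rt) = 1.
e^(−0.29t) = 1/13.902 = 0.0719323, so t = ln(13.902)/0.29 = 2.632/0.29 = 9.076.

9.1 months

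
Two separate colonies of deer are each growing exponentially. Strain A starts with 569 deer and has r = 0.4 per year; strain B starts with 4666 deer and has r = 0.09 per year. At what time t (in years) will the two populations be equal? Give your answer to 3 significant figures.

6.79 years

Set 569·e^(0.4t) = 4666·e^(0.09t).
e^((0.4 − 0.09)t) = 4666/569 → e^(0.31·t) = 8.2004.
0.31·t = ln(8.2004) = 2.1042, so t = 2.1042/0.31 = 6.7877.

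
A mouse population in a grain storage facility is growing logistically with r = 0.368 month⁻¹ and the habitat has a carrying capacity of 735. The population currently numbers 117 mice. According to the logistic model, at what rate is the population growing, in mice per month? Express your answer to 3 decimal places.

dN/dt = rN(1 − N/K) = 0.368 × 117 × (1 − 117/735).
1 − 117/735 = 0.84082; dN/dt = 0.368 × 117 × 0.84082 = 36.202.

36.202 mice per month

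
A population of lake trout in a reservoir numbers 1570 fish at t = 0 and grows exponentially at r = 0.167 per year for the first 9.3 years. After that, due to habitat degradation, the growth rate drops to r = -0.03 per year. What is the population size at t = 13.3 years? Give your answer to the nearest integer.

6581 fish

Phase 1: N(9.3) = 1570·e^(0.167×9.3) = 1570·e^1.553 = 7419.97.
Phase 2 runs for 13.3 − 9.3 = 4 years at r = -0.03.
N(13.3) = 7419.97·e^(-0.03×4) = 7419.97·e^-0.12 = 6580.93.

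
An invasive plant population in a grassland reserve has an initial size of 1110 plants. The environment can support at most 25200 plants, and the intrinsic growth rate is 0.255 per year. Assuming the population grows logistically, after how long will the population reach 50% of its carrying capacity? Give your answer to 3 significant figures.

A = (K − N₀)/N₀ = (25200 − 1110)/1110 = 21.703.
Solve 25200/(1 + 21.703·e^(−0.255t)) = 12600: 1 + 21.703·e^(−0.255t) = 2, so e^(−0.255t) = 0.0460772.
−0.255·t = ln(0.0460772) = -3.0774, so t = 3.0774/0.255 = 12.068.

12.1 years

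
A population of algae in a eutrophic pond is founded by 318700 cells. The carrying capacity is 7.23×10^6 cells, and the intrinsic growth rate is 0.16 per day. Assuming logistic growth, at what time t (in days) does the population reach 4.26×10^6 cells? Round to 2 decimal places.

A = (K − N₀)/N₀ = (7.23×10^6 − 318700)/318700 = 21.686.
Solve 7.23×10^6/(1 + 21.686·e^(−0.16t)) = 4.26×10^6: 1 + 21.686·e^(−0.16t) = 1.6972, so e^(−0.16t) = 0.0321491.
−0.16·t = ln(0.0321491) = -3.4374, so t = 3.4374/0.16 = 21.484.

21.48 days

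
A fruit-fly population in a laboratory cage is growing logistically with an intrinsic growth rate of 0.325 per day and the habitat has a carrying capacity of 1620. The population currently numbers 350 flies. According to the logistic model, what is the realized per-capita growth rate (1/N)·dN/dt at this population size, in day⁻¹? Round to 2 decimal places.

(1/N)·dN/dt = r(1 − N/K) = 0.325 × (1 − 350/1620).
= 0.325 × 0.78395 = 0.25478.

0.25 per day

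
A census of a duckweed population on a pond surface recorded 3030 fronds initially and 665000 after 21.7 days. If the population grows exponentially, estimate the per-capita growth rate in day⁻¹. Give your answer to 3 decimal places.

From N(t) = N₀·e^(rt): e^(r·21.7) = 665000/3030 = 219.47.
r·21.7 = ln(219.47) = 5.3912, so r = 5.3912/21.7 = 0.24844.

0.248 per day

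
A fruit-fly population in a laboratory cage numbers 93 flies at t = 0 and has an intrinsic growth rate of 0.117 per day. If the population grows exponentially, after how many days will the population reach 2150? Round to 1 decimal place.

26.8 days

Set N₀·e^(rt) = 2150: e^(0.117·t) = 2150/93 = 23.118.
0.117·t = ln(23.118) = 3.1406, so t = 3.1406/0.117 = 26.843.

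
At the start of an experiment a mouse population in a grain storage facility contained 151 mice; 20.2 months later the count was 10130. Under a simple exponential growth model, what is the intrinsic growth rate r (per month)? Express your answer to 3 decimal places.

From N(t) = N₀·e^(rt): e^(r·20.2) = 10130/151 = 67.086.
r·20.2 = ln(67.086) = 4.206, so r = 4.206/20.2 = 0.20822.

0.208 per month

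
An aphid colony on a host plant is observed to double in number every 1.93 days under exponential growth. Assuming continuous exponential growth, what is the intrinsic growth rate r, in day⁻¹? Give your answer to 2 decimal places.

0.36 per day

r = ln(2)/t_d = 0.6931/1.93 = 0.35914.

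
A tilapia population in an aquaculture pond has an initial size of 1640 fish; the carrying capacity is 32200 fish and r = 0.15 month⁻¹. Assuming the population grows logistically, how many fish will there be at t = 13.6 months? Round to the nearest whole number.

A = (K − N₀)/N₀ = (32200 − 1640)/1640 = 18.634.
N(t) = K/(1 + A·e^(−rt)) = 32200/(1 + 18.634×e^(−0.15×13.6)).
e^(−2.04) = 0.13003; denominator = 1 + 18.634×0.13003 = 3.423.
N = 32200/3.423 = 9407.02.

9407 fish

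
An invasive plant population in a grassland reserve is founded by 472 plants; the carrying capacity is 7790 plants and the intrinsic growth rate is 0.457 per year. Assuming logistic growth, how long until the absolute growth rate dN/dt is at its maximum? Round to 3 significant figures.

6.00 years

Logistic growth is fastest at N = K/2 = 3895.
A = (K − N₀)/N₀ = 15.504. Set K/(1 + A·e^(−rt)) = K/2 → A·e^(−rt) = 1.
e^(−0.457t) = 1/15.504 = 0.0644985, so t = ln(15.504)/0.457 = 2.7411/0.457 = 5.9981.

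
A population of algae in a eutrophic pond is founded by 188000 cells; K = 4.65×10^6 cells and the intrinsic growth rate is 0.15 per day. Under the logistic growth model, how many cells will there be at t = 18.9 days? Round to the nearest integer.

A = (K − N₀)/N₀ = (4.65×10^6 − 188000)/188000 = 23.734.
N(t) = K/(1 + A·e^(−rt)) = 4.65×10^6/(1 + 23.734×e^(−0.15×18.9)).
e^(−2.835) = 0.058719; denominator = 1 + 23.734×0.058719 = 2.3936.
N = 4.65×10^6/2.3936 = 1.942658×10^6.

1942658 cells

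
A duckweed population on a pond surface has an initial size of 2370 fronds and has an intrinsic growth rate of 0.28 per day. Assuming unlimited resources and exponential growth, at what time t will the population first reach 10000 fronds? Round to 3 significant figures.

Set N₀·e^(rt) = 10000: e^(0.28·t) = 10000/2370 = 4.2194.
0.28·t = ln(4.2194) = 1.4397, so t = 1.4397/0.28 = 5.1418.

5.14 days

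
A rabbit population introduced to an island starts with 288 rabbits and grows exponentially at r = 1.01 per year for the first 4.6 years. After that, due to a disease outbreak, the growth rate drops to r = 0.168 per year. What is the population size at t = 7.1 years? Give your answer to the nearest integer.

45659 rabbits

Phase 1: N(4.6) = 288·e^(1.01×4.6) = 288·e^4.646 = 30000.2.
Phase 2 runs for 7.1 − 4.6 = 2.5 years at r = 0.168.
N(7.1) = 30000.2·e^(0.168×2.5) = 30000.2·e^0.42 = 45659.2.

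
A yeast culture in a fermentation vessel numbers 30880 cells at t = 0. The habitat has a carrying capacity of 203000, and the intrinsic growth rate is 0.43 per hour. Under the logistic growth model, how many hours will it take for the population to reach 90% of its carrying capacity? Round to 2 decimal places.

9.11 hours

A = (K − N₀)/N₀ = (203000 − 30880)/30880 = 5.5738.
Solve 203000/(1 + 5.5738·e^(−0.43t)) = 182700: 1 + 5.5738·e^(−0.43t) = 1.1111, so e^(−0.43t) = 0.0199344.
−0.43·t = ln(0.0199344) = -3.9153, so t = 3.9153/0.43 = 9.1054.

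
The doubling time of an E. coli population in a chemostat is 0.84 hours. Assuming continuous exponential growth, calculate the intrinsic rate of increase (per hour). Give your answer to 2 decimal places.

r = ln(2)/t_d = 0.6931/0.84 = 0.82518.

0.83 per hour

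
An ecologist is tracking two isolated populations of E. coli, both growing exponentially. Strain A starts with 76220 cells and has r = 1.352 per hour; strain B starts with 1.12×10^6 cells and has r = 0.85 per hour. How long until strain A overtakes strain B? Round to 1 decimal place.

5.4 hours

Set 76220·e^(1.352t) = 1.12×10^6·e^(0.85t).
e^((1.352 − 0.85)t) = 1.12×10^6/76220 → e^(0.502·t) = 14.694.
0.502·t = ln(14.694) = 2.6875, so t = 2.6875/0.502 = 5.3535.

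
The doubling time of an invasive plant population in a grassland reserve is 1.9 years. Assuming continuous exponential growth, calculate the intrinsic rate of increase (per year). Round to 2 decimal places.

r = ln(2)/t_d = 0.6931/1.9 = 0.36481.

0.36 per year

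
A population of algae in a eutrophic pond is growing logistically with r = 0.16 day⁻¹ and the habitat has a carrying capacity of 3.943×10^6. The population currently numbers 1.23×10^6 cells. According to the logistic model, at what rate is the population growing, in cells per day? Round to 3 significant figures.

135000 cells per day

dN/dt = rN(1 − N/K) = 0.16 × 1.23×10^6 × (1 − 1.23×10^6/3.943×10^6).
1 − 1.23×10^6/3.943×10^6 = 0.68805; dN/dt = 0.16 × 1.23×10^6 × 0.68805 = 1.35409×10^5.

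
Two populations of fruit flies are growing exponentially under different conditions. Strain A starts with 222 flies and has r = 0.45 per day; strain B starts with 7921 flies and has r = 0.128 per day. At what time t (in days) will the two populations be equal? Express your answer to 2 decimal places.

11.10 days

Set 222·e^(0.45t) = 7921·e^(0.128t).
e^((0.45 − 0.128)t) = 7921/222 → e^(0.322·t) = 35.68.
0.322·t = ln(35.68) = 3.5746, so t = 3.5746/0.322 = 11.101.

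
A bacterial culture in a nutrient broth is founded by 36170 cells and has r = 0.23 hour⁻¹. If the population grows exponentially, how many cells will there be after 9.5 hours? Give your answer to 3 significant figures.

322000 cells

N(t) = N₀·e^(rt) = 36170 × e^(0.23×9.5) = 36170 × e^2.185.
e^2.185 ≈ 8.8906, so N ≈ 36170 × 8.8906 = 321575.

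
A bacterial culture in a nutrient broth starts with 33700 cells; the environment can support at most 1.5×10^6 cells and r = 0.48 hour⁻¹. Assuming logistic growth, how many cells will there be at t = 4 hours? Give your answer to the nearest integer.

203282 cells

A = (K − N₀)/N₀ = (1.5×10^6 − 33700)/33700 = 43.51.
N(t) = K/(1 + A·e^(−rt)) = 1.5×10^6/(1 + 43.51×e^(−0.48×4)).
e^(−1.92) = 0.14661; denominator = 1 + 43.51×0.14661 = 7.3789.
N = 1.5×10^6/7.3789 = 203282.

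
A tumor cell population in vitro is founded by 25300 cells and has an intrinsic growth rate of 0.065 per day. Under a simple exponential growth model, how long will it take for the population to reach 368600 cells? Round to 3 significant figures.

41.2 days

Set N₀·e^(rt) = 368600: e^(0.065·t) = 368600/25300 = 14.569.
0.065·t = ln(14.569) = 2.6789, so t = 2.6789/0.065 = 41.214.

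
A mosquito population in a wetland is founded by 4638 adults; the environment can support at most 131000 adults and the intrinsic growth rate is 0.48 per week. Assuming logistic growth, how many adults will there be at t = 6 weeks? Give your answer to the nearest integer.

51791 adults

A = (K − N₀)/N₀ = (131000 − 4638)/4638 = 27.245.
N(t) = K/(1 + A·e^(−rt)) = 131000/(1 + 27.245×e^(−0.48×6)).
e^(−2.88) = 0.056135; denominator = 1 + 27.245×0.056135 = 2.5294.
N = 131000/2.5294 = 51791.2.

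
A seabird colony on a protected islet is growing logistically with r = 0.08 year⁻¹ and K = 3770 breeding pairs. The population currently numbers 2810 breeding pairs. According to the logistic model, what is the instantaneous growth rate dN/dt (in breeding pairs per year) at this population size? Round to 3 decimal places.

dN/dt = rN(1 − N/K) = 0.08 × 2810 × (1 − 2810/3770).
1 − 2810/3770 = 0.25464; dN/dt = 0.08 × 2810 × 0.25464 = 57.244.

57.244 breeding pairs per year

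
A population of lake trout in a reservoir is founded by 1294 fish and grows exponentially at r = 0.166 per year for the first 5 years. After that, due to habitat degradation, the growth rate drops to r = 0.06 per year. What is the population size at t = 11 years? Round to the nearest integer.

4253 fish

Phase 1: N(5) = 1294·e^(0.166×5) = 1294·e^0.83 = 2967.55.
Phase 2 runs for 11 − 5 = 6 years at r = 0.06.
N(11) = 2967.55·e^(0.06×6) = 2967.55·e^0.36 = 4253.48.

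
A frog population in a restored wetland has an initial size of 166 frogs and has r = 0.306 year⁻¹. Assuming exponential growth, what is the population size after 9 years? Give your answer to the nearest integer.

N(t) = N₀·e^(rt) = 166 × e^(0.306×9) = 166 × e^2.754.
e^2.754 ≈ 15.705, so N ≈ 166 × 15.705 = 2607.08.

2607 frogs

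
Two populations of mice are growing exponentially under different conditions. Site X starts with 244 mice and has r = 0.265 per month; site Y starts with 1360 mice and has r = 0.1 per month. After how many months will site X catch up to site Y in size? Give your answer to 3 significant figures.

10.4 months

Set 244·e^(0.265t) = 1360·e^(0.1t).
e^((0.265 − 0.1)t) = 1360/244 → e^(0.165·t) = 5.5738.
0.165·t = ln(5.5738) = 1.7181, so t = 1.7181/0.165 = 10.413.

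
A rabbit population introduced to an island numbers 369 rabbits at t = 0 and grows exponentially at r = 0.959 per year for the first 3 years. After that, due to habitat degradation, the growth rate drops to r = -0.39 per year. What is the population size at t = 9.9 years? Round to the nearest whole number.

444 rabbits

Phase 1: N(3) = 369·e^(0.959×3) = 369·e^2.877 = 6553.78.
Phase 2 runs for 9.9 − 3 = 6.9 years at r = -0.39.
N(9.9) = 6553.78·e^(-0.39×6.9) = 6553.78·e^-2.691 = 444.432.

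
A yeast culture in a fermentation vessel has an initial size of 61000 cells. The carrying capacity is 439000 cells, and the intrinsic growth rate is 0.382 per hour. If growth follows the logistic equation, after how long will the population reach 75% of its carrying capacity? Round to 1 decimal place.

A = (K − N₀)/N₀ = (439000 − 61000)/61000 = 6.1967.
Solve 439000/(1 + 6.1967·e^(−0.382t)) = 329250: 1 + 6.1967·e^(−0.382t) = 1.3333, so e^(−0.382t) = 0.0537919.
−0.382·t = ln(0.0537919) = -2.9226, so t = 2.9226/0.382 = 7.6509.

7.7 hours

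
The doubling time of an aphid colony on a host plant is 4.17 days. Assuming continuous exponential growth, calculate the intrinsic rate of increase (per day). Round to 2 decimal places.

0.17 per day

r = ln(2)/t_d = 0.6931/4.17 = 0.16622.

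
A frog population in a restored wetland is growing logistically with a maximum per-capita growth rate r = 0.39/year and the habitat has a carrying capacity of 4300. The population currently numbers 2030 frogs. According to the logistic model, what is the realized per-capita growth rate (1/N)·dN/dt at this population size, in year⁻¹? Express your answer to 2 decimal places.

0.21 per year

(1/N)·dN/dt = r(1 − N/K) = 0.39 × (1 − 2030/4300).
= 0.39 × 0.52791 = 0.20588.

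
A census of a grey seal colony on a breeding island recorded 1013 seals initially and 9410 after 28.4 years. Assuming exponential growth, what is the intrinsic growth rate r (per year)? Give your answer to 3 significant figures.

0.0785 per year

From N(t) = N₀·e^(rt): e^(r·28.4) = 9410/1013 = 9.2892.
r·28.4 = ln(9.2892) = 2.2289, so r = 2.2289/28.4 = 0.078481.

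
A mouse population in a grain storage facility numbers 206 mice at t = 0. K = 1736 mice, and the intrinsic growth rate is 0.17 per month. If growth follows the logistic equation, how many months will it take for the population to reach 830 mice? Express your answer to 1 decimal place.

11.3 months

A = (K − N₀)/N₀ = (1736 − 206)/206 = 7.4272.
Solve 1736/(1 + 7.4272·e^(−0.17t)) = 830: 1 + 7.4272·e^(−0.17t) = 2.0916, so e^(−0.17t) = 0.146969.
−0.17·t = ln(0.146969) = -1.9175, so t = 1.9175/0.17 = 11.28.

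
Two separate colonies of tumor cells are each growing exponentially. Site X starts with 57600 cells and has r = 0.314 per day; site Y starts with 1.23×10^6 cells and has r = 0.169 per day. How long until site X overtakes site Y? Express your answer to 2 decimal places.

21.11 days

Set 57600·e^(0.314t) = 1.23×10^6·e^(0.169t).
e^((0.314 − 0.169)t) = 1.23×10^6/57600 → e^(0.145·t) = 21.354.
0.145·t = ln(21.354) = 3.0612, so t = 3.0612/0.145 = 21.112.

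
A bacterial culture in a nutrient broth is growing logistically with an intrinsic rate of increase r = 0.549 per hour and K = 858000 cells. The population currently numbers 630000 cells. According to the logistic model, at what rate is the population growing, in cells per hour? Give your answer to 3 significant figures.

91900 cells per hour

dN/dt = rN(1 − N/K) = 0.549 × 630000 × (1 − 630000/858000).
1 − 630000/858000 = 0.26573; dN/dt = 0.549 × 630000 × 0.26573 = 91910.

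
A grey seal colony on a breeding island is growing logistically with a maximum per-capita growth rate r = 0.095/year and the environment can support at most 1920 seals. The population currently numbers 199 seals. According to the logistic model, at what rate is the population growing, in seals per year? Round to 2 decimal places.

dN/dt = rN(1 − N/K) = 0.095 × 199 × (1 − 199/1920).
1 − 199/1920 = 0.89635; dN/dt = 0.095 × 199 × 0.89635 = 16.946.

16.95 seals per year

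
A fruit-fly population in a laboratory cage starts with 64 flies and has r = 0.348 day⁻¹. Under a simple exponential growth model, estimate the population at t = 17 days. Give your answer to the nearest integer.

N(t) = N₀·e^(rt) = 64 × e^(0.348×17) = 64 × e^5.916.
e^5.916 ≈ 370.93, so N ≈ 64 × 370.93 = 23739.2.

23739 flies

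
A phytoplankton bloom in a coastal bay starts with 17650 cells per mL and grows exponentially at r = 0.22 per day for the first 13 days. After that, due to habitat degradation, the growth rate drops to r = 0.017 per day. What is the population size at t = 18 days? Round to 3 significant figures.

336000 cells per mL

Phase 1: N(13) = 17650·e^(0.22×13) = 17650·e^2.86 = 308196.
Phase 2 runs for 18 − 13 = 5 days at r = 0.017.
N(18) = 308196·e^(0.017×5) = 308196·e^0.085 = 335538.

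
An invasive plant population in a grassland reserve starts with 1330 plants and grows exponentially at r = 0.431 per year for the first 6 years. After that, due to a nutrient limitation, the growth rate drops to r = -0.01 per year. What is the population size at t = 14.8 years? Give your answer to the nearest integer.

16170 plants

Phase 1: N(6) = 1330·e^(0.431×6) = 1330·e^2.586 = 17657.8.
Phase 2 runs for 14.8 − 6 = 8.8 years at r = -0.01.
N(14.8) = 17657.8·e^(-0.01×8.8) = 17657.8·e^-0.088 = 16170.3.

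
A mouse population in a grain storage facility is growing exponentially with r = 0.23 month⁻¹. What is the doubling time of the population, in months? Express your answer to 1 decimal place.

3.0 months

Doubling time t_d = ln(2)/r = 0.6931/0.23 = 3.0137.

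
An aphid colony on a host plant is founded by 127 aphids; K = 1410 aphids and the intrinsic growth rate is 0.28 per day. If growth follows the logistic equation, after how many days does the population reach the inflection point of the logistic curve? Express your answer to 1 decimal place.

Logistic growth is fastest at N = K/2 = 705.
A = (K − N₀)/N₀ = 10.102. Set K/(1 + A·e^(−rt)) = K/2 → A·e^(−rt) = 1.
e^(−0.28t) = 1/10.102 = 0.0989867, so t = ln(10.102)/0.28 = 2.3128/0.28 = 8.2599.

8.3 days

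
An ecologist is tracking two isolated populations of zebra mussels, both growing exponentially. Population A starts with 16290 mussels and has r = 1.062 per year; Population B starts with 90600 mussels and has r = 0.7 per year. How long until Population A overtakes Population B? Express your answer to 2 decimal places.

4.74 years

Set 16290·e^(1.062t) = 90600·e^(0.7t).
e^((1.062 − 0.7)t) = 90600/16290 → e^(0.362·t) = 5.5617.
0.362·t = ln(5.5617) = 1.7159, so t = 1.7159/0.362 = 4.7401.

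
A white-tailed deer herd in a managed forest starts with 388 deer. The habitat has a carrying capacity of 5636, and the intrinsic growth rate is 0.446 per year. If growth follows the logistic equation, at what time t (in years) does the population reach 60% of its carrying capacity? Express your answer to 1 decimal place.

A = (K − N₀)/N₀ = (5636 − 388)/388 = 13.526.
Solve 5636/(1 + 13.526·e^(−0.446t)) = 3381.6: 1 + 13.526·e^(−0.446t) = 1.6667, so e^(−0.446t) = 0.0492886.
−0.446·t = ln(0.0492886) = -3.0101, so t = 3.0101/0.446 = 6.749.

6.7 years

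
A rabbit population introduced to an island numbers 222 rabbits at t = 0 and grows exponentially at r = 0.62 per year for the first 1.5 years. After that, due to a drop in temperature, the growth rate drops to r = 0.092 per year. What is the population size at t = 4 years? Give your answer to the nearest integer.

708 rabbits

Phase 1: N(1.5) = 222·e^(0.62×1.5) = 222·e^0.93 = 562.661.
Phase 2 runs for 4 − 1.5 = 2.5 years at r = 0.092.
N(4) = 562.661·e^(0.092×2.5) = 562.661·e^0.23 = 708.165.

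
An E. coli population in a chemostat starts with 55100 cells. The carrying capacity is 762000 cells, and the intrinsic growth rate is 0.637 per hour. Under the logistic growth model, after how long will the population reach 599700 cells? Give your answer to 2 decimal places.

6.06 hours

A = (K − N₀)/N₀ = (762000 − 55100)/55100 = 12.829.
Solve 762000/(1 + 12.829·e^(−0.637t)) = 599700: 1 + 12.829·e^(−0.637t) = 1.2706, so e^(−0.637t) = 0.0210949.
−0.637·t = ln(0.0210949) = -3.8587, so t = 3.8587/0.637 = 6.0576.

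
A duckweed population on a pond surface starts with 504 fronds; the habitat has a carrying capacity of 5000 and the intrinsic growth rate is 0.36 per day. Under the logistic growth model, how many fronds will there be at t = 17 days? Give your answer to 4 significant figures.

A = (K − N₀)/N₀ = (5000 − 504)/504 = 8.9206.
N(t) = K/(1 + A·e^(−rt)) = 5000/(1 + 8.9206×e^(−0.36×17)).
e^(−6.12) = 0.0021985; denominator = 1 + 8.9206×0.0021985 = 1.0196.
N = 5000/1.0196 = 4903.83.

4904 fronds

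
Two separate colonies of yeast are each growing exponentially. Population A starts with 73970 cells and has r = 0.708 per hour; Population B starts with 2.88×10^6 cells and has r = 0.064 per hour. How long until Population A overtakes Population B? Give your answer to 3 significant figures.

Set 73970·e^(0.708t) = 2.88×10^6·e^(0.064t).
e^((0.708 − 0.064)t) = 2.88×10^6/73970 → e^(0.644·t) = 38.935.
0.644·t = ln(38.935) = 3.6619, so t = 3.6619/0.644 = 5.6862.

5.69 hours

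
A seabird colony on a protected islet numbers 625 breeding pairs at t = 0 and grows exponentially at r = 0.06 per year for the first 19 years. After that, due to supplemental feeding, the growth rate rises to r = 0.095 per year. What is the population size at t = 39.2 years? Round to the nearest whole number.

13316 breeding pairs

Phase 1: N(19) = 625·e^(0.06×19) = 625·e^1.14 = 1954.23.
Phase 2 runs for 39.2 − 19 = 20.2 years at r = 0.095.
N(39.2) = 1954.23·e^(0.095×20.2) = 1954.23·e^1.919 = 13316.4.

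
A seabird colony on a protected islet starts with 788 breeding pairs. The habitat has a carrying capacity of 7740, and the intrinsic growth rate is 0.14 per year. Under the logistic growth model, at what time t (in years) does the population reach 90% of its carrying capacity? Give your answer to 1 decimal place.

A = (K − N₀)/N₀ = (7740 − 788)/788 = 8.8223.
Solve 7740/(1 + 8.8223·e^(−0.14t)) = 6966: 1 + 8.8223·e^(−0.14t) = 1.1111, so e^(−0.14t) = 0.0125943.
−0.14·t = ln(0.0125943) = -4.3745, so t = 4.3745/0.14 = 31.247.

31.2 years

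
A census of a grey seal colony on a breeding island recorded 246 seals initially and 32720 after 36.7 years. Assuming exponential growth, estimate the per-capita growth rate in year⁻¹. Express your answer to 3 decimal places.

0.133 per year

From N(t) = N₀·e^(rt): e^(r·36.7) = 32720/246 = 133.01.
r·36.7 = ln(133.01) = 4.8904, so r = 4.8904/36.7 = 0.13325.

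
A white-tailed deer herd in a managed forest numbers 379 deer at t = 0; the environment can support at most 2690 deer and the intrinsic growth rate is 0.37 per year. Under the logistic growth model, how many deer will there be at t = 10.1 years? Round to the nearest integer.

2349 deer

A = (K − N₀)/N₀ = (2690 − 379)/379 = 6.0976.
N(t) = K/(1 + A·e^(−rt)) = 2690/(1 + 6.0976×e^(−0.37×10.1)).
e^(−3.737) = 0.023825; denominator = 1 + 6.0976×0.023825 = 1.1453.
N = 2690/1.1453 = 2348.77.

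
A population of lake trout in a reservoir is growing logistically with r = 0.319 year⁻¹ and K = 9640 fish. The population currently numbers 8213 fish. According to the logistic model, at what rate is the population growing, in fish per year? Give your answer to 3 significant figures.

388 fish per year

dN/dt = rN(1 − N/K) = 0.319 × 8213 × (1 − 8213/9640).
1 − 8213/9640 = 0.14803; dN/dt = 0.319 × 8213 × 0.14803 = 387.83.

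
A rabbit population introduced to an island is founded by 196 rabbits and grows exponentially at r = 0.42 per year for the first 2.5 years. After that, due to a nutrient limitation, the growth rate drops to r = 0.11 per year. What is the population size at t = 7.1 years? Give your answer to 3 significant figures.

929 rabbits

Phase 1: N(2.5) = 196·e^(0.42×2.5) = 196·e^1.05 = 560.1.
Phase 2 runs for 7.1 − 2.5 = 4.6 years at r = 0.11.
N(7.1) = 560.1·e^(0.11×4.6) = 560.1·e^0.506 = 929.006.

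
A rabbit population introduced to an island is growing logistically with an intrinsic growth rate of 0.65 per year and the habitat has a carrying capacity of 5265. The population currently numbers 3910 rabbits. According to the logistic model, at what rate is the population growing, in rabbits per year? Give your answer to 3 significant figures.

654 rabbits per year

dN/dt = rN(1 − N/K) = 0.65 × 3910 × (1 − 3910/5265).
1 − 3910/5265 = 0.25736; dN/dt = 0.65 × 3910 × 0.25736 = 654.08.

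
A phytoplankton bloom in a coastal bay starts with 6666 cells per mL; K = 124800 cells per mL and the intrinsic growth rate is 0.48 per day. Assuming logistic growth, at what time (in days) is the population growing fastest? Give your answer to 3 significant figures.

5.99 days

Logistic growth is fastest at N = K/2 = 62400.
A = (K − N₀)/N₀ = 17.722. Set K/(1 + A·e^(−rt)) = K/2 → A·e^(−rt) = 1.
e^(−0.48t) = 1/17.722 = 0.0564274, so t = ln(17.722)/0.48 = 2.8748/0.48 = 5.9892.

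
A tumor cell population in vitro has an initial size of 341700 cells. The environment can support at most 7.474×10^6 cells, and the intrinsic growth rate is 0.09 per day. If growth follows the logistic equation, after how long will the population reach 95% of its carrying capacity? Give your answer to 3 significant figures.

66.5 days

A = (K − N₀)/N₀ = (7.474×10^6 − 341700)/341700 = 20.873.
Solve 7.474×10^6/(1 + 20.873·e^(−0.09t)) = 7.1003×10^6: 1 + 20.873·e^(−0.09t) = 1.0526, so e^(−0.09t) = 0.00252152.
−0.09·t = ln(0.00252152) = -5.9829, so t = 5.9829/0.09 = 66.477.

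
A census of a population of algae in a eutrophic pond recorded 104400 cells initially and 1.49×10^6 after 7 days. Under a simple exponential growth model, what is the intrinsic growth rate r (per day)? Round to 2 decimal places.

From N(t) = N₀·e^(rt): e^(r·7) = 1.49×10^6/104400 = 14.272.
r·7 = ln(14.272) = 2.6583, so r = 2.6583/7 = 0.37976.

0.38 per day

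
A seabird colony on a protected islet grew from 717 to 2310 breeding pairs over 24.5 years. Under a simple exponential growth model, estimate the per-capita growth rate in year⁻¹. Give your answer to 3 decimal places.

0.048 per year

From N(t) = N₀·e^(rt): e^(r·24.5) = 2310/717 = 3.2218.
r·24.5 = ln(3.2218) = 1.1699, so r = 1.1699/24.5 = 0.047752.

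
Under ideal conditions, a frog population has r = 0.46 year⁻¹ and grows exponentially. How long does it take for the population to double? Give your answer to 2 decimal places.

1.51 years

Doubling time t_d = ln(2)/r = 0.6931/0.46 = 1.5068.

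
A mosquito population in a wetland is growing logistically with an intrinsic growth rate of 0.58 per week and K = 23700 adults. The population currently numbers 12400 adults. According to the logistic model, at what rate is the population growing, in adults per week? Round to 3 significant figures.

dN/dt = rN(1 − N/K) = 0.58 × 12400 × (1 − 12400/23700).
1 − 12400/23700 = 0.47679; dN/dt = 0.58 × 12400 × 0.47679 = 3429.1.

3430 adults per week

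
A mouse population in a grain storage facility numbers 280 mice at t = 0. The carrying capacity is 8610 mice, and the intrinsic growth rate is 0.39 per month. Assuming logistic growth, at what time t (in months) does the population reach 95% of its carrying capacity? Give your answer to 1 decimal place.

16.2 months

A = (K − N₀)/N₀ = (8610 − 280)/280 = 29.75.
Solve 8610/(1 + 29.75·e^(−0.39t)) = 8179.5: 1 + 29.75·e^(−0.39t) = 1.0526, so e^(−0.39t) = 0.00176913.
−0.39·t = ln(0.00176913) = -6.3373, so t = 6.3373/0.39 = 16.249.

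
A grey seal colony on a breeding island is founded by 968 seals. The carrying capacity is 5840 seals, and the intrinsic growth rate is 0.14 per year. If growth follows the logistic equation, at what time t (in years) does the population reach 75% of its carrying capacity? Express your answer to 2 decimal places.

A = (K − N₀)/N₀ = (5840 − 968)/968 = 5.0331.
Solve 5840/(1 + 5.0331·e^(−0.14t)) = 4380: 1 + 5.0331·e^(−0.14t) = 1.3333, so e^(−0.14t) = 0.0662288.
−0.14·t = ln(0.0662288) = -2.7146, so t = 2.7146/0.14 = 19.39.

19.39 years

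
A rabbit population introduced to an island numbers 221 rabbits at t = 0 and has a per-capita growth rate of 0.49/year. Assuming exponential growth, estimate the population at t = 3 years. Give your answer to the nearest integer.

961 rabbits

N(t) = N₀·e^(rt) = 221 × e^(0.49×3) = 221 × e^1.47.
e^1.47 ≈ 4.3492, so N ≈ 221 × 4.3492 = 961.181.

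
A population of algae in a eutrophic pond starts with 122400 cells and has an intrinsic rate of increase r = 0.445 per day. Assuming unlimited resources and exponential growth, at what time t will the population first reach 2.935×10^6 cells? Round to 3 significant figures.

7.14 days

Set N₀·e^(rt) = 2.935×10^6: e^(0.445·t) = 2.935×10^6/122400 = 23.979.
0.445·t = ln(23.979) = 3.1772, so t = 3.1772/0.445 = 7.1397.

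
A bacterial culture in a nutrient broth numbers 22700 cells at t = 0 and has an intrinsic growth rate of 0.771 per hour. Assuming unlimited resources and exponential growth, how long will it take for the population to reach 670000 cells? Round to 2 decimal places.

Set N₀·e^(rt) = 670000: e^(0.771·t) = 670000/22700 = 29.515.
0.771·t = ln(29.515) = 3.3849, so t = 3.3849/0.771 = 4.3903.

4.39 hours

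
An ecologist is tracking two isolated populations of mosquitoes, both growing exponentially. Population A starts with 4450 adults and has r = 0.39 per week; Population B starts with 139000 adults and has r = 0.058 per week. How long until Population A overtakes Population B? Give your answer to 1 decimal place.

10.4 weeks

Set 4450·e^(0.39t) = 139000·e^(0.058t).
e^((0.39 − 0.058)t) = 139000/4450 → e^(0.332·t) = 31.236.
0.332·t = ln(31.236) = 3.4416, so t = 3.4416/0.332 = 10.366.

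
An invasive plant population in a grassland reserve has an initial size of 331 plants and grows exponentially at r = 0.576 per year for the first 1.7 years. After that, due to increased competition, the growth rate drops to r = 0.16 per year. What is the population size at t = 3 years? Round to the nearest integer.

Phase 1: N(1.7) = 331·e^(0.576×1.7) = 331·e^0.9792 = 881.23.
Phase 2 runs for 3 − 1.7 = 1.3 years at r = 0.16.
N(3) = 881.23·e^(0.16×1.3) = 881.23·e^0.208 = 1084.98.

1085 plants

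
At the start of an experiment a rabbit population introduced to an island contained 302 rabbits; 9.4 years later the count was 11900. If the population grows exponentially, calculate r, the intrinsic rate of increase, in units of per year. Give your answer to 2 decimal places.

0.39 per year

From N(t) = N₀·e^(rt): e^(r·9.4) = 11900/302 = 39.404.
r·9.4 = ln(39.404) = 3.6739, so r = 3.6739/9.4 = 0.39084.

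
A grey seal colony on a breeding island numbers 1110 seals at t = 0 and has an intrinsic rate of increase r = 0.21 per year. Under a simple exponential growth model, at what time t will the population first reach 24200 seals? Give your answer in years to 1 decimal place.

14.7 years

Set N₀·e^(rt) = 24200: e^(0.21·t) = 24200/1110 = 21.802.
0.21·t = ln(21.802) = 3.082, so t = 3.082/0.21 = 14.676.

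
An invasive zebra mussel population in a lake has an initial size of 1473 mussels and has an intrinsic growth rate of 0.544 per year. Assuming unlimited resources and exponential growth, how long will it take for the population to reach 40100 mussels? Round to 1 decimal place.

Set N₀·e^(rt) = 40100: e^(0.544·t) = 40100/1473 = 27.223.
0.544·t = ln(27.223) = 3.3041, so t = 3.3041/0.544 = 6.0737.

6.1 years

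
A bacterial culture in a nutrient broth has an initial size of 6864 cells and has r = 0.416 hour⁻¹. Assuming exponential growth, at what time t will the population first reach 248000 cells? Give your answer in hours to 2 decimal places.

Set N₀·e^(rt) = 248000: e^(0.416·t) = 248000/6864 = 36.131.
0.416·t = ln(36.131) = 3.5871, so t = 3.5871/0.416 = 8.6229.

8.62 hours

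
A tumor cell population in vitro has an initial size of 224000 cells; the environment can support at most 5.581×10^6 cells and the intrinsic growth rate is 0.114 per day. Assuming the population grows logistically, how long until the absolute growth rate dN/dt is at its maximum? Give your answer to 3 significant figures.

27.8 days

Logistic growth is fastest at N = K/2 = 2.7905×10^6.
A = (K − N₀)/N₀ = 23.915. Set K/(1 + A·e^(−rt)) = K/2 → A·e^(−rt) = 1.
e^(−0.114t) = 1/23.915 = 0.0418144, so t = ln(23.915)/0.114 = 3.1745/0.114 = 27.847.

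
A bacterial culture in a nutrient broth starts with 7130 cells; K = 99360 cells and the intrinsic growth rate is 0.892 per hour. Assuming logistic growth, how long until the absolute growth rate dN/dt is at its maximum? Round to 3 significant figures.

2.87 hours

Logistic growth is fastest at N = K/2 = 49680.
A = (K − N₀)/N₀ = 12.935. Set K/(1 + A·e^(−rt)) = K/2 → A·e^(−rt) = 1.
e^(−0.892t) = 1/12.935 = 0.0773067, so t = ln(12.935)/0.892 = 2.56/0.892 = 2.8699.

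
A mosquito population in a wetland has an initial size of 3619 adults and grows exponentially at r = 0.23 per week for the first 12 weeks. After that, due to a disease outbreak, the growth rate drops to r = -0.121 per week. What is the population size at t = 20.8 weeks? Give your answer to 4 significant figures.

Phase 1: N(12) = 3619·e^(0.23×12) = 3619·e^2.76 = 57179.6.
Phase 2 runs for 20.8 − 12 = 8.8 weeks at r = -0.121.
N(20.8) = 57179.6·e^(-0.121×8.8) = 57179.6·e^-1.065 = 19715.4.

19720 adults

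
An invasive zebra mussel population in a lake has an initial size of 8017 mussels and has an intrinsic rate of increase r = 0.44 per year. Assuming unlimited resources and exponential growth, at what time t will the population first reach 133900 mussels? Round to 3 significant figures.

Set N₀·e^(rt) = 133900: e^(0.44·t) = 133900/8017 = 16.702.
0.44·t = ln(16.702) = 2.8155, so t = 2.8155/0.44 = 6.3989.

6.40 years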